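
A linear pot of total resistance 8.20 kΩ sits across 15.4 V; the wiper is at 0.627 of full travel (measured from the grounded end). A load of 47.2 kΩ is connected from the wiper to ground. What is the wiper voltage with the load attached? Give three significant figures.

The wiper splits the pot into (1−α)R = 3.059 kΩ above and αR = 5.141 kΩ below.
Lower section ‖ load = 4.636 kΩ.
V_wiper = 15.4 × 4.636/(3.059 + 4.636) = 9.28 V.

V ≈ 9.28 V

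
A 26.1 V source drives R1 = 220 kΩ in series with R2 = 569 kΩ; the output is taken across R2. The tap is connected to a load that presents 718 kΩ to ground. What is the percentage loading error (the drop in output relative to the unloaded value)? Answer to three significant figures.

18.1 %

Unloaded V = 26.1 × 569/789.0 = 18.82 V.
Loaded: R2‖R_L = 317.4 kΩ, giving V = 26.1 × 317.4/537.4 = 15.42 V.
Drop = (18.82 − 15.42) / 18.82 = 18.1 %.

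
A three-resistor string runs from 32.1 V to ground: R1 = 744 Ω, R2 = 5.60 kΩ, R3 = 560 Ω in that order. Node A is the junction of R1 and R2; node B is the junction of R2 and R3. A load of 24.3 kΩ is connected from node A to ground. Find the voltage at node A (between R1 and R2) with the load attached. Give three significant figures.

V ≈ 27.9 V

Below node A the series string R2+R3 = 6160 Ω sits in parallel with the 24300 Ω load: 4914 Ω.
V_A = 32.1 × 4914/(744 + 4914) = 27.9 V.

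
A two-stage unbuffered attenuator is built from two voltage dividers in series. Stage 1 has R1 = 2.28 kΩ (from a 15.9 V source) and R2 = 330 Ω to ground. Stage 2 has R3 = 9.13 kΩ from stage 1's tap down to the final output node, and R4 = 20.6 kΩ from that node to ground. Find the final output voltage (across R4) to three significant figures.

V_out ≈ 1.38 V

Stage 2 presents R3+R4 = 29730 Ω as a load on stage 1's tap.
Stage 1's lower leg becomes R2‖(R3+R4) = 326.4 Ω, so V_mid = 15.9 × 326.4/2606 = 1.991 V.
Stage 2 is itself unloaded: V_out = V_mid × R4/(R3+R4) = 1.991 × 20600/29730 = 1.38 V.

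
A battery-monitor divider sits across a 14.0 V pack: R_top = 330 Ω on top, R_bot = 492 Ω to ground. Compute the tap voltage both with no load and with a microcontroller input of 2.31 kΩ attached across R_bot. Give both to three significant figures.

Open-circuit: V = 14.0 × 492/(330 + 492) = 8.38 V.
With the load, R_bot becomes R_bot‖R_L = 405.6 Ω, so V = 14.0 × 405.6/735.6 = 7.72 V.

Unloaded: 8.38 V; loaded: 7.72 V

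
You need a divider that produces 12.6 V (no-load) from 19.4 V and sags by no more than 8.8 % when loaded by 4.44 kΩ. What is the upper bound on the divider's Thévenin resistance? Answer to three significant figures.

R_th ≤ 428 Ω

Loading drop = R_th/(R_th + R_L) ≤ 0.0880, so R_th ≤ R_L · ε/(1−ε) = 4.44 kΩ × 0.0880/0.9120 = 428 Ω.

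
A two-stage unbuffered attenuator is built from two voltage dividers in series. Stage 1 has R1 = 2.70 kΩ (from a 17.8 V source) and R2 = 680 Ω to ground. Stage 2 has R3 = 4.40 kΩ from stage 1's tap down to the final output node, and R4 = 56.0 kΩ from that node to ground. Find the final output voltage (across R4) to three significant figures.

Stage 2 presents R3+R4 = 60400 Ω as a load on stage 1's tap.
Stage 1's lower leg becomes R2‖(R3+R4) = 672.4 Ω, so V_mid = 17.8 × 672.4/3372 = 3.549 V.
Stage 2 is itself unloaded: V_out = V_mid × R4/(R3+R4) = 3.549 × 56000/60400 = 3.29 V.

V_out ≈ 3.29 V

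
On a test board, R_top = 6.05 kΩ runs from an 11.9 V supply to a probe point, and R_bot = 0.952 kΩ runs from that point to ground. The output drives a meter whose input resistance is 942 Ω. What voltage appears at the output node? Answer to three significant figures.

V_out ≈ 0.864 V

The load sits in parallel with R_bot: R_bot‖R_L = (952 × 942) / (952 + 942) = 473.5 Ω.
V_out = 11.9 × 473.5 / (6050 + 473.5) = 11.9 × 473.5/6523 = 0.864 V.
(Unloaded it would have been 1.62 V.)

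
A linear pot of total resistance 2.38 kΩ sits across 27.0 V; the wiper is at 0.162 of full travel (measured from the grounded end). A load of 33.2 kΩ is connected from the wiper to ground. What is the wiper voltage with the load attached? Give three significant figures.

The wiper splits the pot into (1−α)R = 1994 Ω above and αR = 385.6 Ω below.
Lower section ‖ load = 381.1 Ω.
V_wiper = 27.0 × 381.1/(1994 + 381.1) = 4.33 V.

V ≈ 4.33 V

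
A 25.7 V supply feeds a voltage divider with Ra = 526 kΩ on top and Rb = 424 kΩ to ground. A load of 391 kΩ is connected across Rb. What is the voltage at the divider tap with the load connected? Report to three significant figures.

V_out ≈ 7.17 V

The load sits in parallel with Rb: Rb‖R_L = (424 × 391) / (424 + 391) = 203.4 kΩ.
V_out = 25.7 × 203.4 / (526 + 203.4) = 25.7 × 203.4/729.4 = 7.17 V.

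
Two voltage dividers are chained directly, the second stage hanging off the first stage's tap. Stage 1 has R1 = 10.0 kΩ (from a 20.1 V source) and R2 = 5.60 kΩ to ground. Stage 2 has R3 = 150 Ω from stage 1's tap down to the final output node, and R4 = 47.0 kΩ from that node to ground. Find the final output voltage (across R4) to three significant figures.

Stage 2 presents R3+R4 = 47150 Ω as a load on stage 1's tap.
Stage 1's lower leg becomes R2‖(R3+R4) = 5005 Ω, so V_mid = 20.1 × 5005/15010 = 6.705 V.
Stage 2 is itself unloaded: V_out = V_mid × R4/(R3+R4) = 6.705 × 47000/47150 = 6.68 V.

V_out ≈ 6.68 V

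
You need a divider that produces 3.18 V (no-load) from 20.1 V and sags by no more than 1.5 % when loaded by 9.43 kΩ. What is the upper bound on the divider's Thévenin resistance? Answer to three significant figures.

R_th ≤ 144 Ω

Loading drop = R_th/(R_th + R_L) ≤ 0.0150, so R_th ≤ R_L · ε/(1−ε) = 9.43 kΩ × 0.0150/0.9850 = 144 Ω.
(Any R1, R2 with R2/(R1+R2) = 0.158 and R1‖R2 ≤ 144 Ω will meet the spec.)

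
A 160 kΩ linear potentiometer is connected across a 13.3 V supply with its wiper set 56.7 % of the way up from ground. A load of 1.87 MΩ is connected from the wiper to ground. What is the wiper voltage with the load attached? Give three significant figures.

V ≈ 7.39 V

The wiper splits the pot into (1−α)R = 69.28 kΩ above and αR = 90.72 kΩ below.
Lower section ‖ load = 86.52 kΩ.
V_wiper = 13.3 × 86.52/(69.28 + 86.52) = 7.39 V.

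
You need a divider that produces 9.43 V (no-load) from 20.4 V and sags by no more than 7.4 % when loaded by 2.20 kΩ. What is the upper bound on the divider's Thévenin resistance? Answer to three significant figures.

R_th ≤ 176 Ω

Loading drop = R_th/(R_th + R_L) ≤ 0.0740, so R_th ≤ R_L · ε/(1−ε) = 2.20 kΩ × 0.0740/0.9260 = 176 Ω.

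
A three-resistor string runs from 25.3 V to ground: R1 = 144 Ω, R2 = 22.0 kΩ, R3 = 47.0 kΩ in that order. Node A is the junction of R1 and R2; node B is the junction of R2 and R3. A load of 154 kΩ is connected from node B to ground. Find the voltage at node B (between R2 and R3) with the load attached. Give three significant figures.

V ≈ 15.7 V

At node B, R3 is in parallel with the load: R3‖R_L = 36010 Ω.
Below node A the resistance is R2 + (R3‖R_L) = 58010 Ω, so V_A = 25.3 × 58010/58150 = 25.24 V.
Then V_B = V_A × (R3‖R_L)/(R2 + R3‖R_L) = 25.24 × 36010/58010 = 15.7 V.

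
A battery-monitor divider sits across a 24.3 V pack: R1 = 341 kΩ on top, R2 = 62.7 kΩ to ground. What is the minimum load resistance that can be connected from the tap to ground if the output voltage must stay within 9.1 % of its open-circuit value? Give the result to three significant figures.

R_L(min) ≈ 529 kΩ

Output resistance R_th = R1‖R2 = (341 × 62.7)/403.7 = 52.96 kΩ.
The fractional drop is R_th/(R_th + R_L); requiring this ≤ 0.0910 gives R_L ≥ R_th(1/0.0910 − 1) = 52.96 × 9.989 = 529 kΩ.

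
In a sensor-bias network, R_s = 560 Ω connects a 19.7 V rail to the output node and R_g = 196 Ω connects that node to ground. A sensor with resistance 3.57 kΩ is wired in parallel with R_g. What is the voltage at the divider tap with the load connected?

The load sits in parallel with R_g: R_g‖R_L = (196 × 3570) / (196 + 3570) = 185.8 Ω.
V_out = 19.7 × 185.8 / (560 + 185.8) = 19.7 × 185.8/745.8 = 4.91 V.

V_out ≈ 4.91 V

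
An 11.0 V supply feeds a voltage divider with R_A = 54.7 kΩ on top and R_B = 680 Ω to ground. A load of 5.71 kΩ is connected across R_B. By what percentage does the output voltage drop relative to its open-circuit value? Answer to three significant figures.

The divider's output (Thévenin) resistance is R_A‖R_B = 671.7 Ω.
Fractional drop under load = R_th/(R_th + R_L) = 671.7 / (671.7 + 5710) = 0.1052.
So the output falls by 10.5 %.

10.5 %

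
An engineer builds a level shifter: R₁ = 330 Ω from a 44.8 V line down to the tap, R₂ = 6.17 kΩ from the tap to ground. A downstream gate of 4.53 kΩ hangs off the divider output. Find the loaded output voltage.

V_out ≈ 39.8 V

The load sits in parallel with R₂: R₂‖R_L = (6170 × 4530) / (6170 + 4530) = 2612 Ω.
V_out = 44.8 × 2612 / (330 + 2612) = 44.8 × 2612/2942 = 39.8 V.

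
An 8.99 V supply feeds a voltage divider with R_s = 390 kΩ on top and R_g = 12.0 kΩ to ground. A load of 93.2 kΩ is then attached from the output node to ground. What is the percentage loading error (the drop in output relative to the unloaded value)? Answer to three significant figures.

The divider's output (Thévenin) resistance is R_s‖R_g = 11.64 kΩ.
Fractional drop under load = R_th/(R_th + R_L) = 11.64 / (11.64 + 93.2) = 0.1110.
So the output falls by 11.1 %.

11.1 %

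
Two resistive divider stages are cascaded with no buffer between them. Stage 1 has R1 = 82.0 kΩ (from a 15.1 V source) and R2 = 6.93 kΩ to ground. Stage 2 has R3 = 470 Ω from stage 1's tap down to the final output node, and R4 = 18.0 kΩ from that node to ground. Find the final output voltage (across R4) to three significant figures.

Stage 2 presents R3+R4 = 18470 Ω as a load on stage 1's tap.
Stage 1's lower leg becomes R2‖(R3+R4) = 5039 Ω, so V_mid = 15.1 × 5039/87040 = 0.8742 V.
Stage 2 is itself unloaded: V_out = V_mid × R4/(R3+R4) = 0.8742 × 18000/18470 = 0.852 V.

V_out ≈ 0.852 V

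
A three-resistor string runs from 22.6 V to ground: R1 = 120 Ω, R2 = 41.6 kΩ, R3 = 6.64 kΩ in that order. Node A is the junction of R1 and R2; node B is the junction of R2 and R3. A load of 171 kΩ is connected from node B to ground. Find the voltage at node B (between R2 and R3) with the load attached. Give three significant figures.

At node B, R3 is in parallel with the load: R3‖R_L = 6392 Ω.
Below node A the resistance is R2 + (R3‖R_L) = 47990 Ω, so V_A = 22.6 × 47990/48110 = 22.54 V.
Then V_B = V_A × (R3‖R_L)/(R2 + R3‖R_L) = 22.54 × 6392/47990 = 3.00 V.

V ≈ 3.00 V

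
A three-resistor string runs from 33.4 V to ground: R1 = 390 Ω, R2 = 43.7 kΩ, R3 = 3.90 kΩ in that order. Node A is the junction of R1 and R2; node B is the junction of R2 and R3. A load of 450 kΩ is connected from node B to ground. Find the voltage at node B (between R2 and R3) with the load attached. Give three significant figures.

V ≈ 2.69 V

At node B, R3 is in parallel with the load: R3‖R_L = 3866 Ω.
Below node A the resistance is R2 + (R3‖R_L) = 47570 Ω, so V_A = 33.4 × 47570/47960 = 33.13 V.
Then V_B = V_A × (R3‖R_L)/(R2 + R3‖R_L) = 33.13 × 3866/47570 = 2.69 V.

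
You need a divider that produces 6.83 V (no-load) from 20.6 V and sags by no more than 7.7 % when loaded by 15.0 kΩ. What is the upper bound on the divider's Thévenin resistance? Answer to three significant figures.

Loading drop = R_th/(R_th + R_L) ≤ 0.0770, so R_th ≤ R_L · ε/(1−ε) = 15.0 kΩ × 0.0770/0.9230 = 1.25 kΩ.

R_th ≤ 1.25 kΩ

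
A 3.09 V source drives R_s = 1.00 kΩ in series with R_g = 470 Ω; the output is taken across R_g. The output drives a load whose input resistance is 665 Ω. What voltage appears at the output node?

V_out ≈ 0.667 V

The load sits in parallel with R_g: R_g‖R_L = (470 × 665) / (470 + 665) = 275.4 Ω.
V_out = 3.09 × 275.4 / (1000 + 275.4) = 3.09 × 275.4/1275 = 0.667 V.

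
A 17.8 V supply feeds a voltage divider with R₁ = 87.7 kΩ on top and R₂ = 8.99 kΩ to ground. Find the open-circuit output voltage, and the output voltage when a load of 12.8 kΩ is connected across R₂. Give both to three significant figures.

Open-circuit: V = 17.8 × 8.99/(87.7 + 8.99) = 1.66 V.
With the load, R₂ becomes R₂‖R_L = 5.281 kΩ, so V = 17.8 × 5.281/92.98 = 1.01 V.

Unloaded: 1.66 V; loaded: 1.01 V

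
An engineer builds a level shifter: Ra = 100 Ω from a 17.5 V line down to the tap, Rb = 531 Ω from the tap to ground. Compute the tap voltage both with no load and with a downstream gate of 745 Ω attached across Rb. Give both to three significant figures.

Open-circuit: V = 17.5 × 531/(100 + 531) = 14.7 V.
With the load, Rb becomes Rb‖R_L = 310.0 Ω, so V = 17.5 × 310.0/410.0 = 13.2 V.

Unloaded: 14.7 V; loaded: 13.2 V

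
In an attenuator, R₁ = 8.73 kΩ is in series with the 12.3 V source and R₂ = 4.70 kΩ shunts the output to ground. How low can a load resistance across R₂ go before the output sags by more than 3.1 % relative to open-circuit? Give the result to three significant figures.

Output resistance R_th = R₁‖R₂ = (8.73 × 4.70)/13.43 = 3.055 kΩ.
The fractional drop is R_th/(R_th + R_L); requiring this ≤ 0.0310 gives R_L ≥ R_th(1/0.0310 − 1) = 3.055 × 31.26 = 95.5 kΩ.

R_L(min) ≈ 95.5 kΩ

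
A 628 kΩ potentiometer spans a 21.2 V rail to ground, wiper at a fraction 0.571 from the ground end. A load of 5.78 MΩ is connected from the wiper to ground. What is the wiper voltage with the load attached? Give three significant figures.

The wiper splits the pot into (1−α)R = 269.4 kΩ above and αR = 358.6 kΩ below.
Lower section ‖ load = 337.6 kΩ.
V_wiper = 21.2 × 337.6/(269.4 + 337.6) = 11.8 V.

V ≈ 11.8 V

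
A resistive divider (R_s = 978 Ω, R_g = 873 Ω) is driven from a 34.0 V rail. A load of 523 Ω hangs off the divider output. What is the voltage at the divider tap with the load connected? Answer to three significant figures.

V_out ≈ 8.52 V

The load sits in parallel with R_g: R_g‖R_L = (873 × 523) / (873 + 523) = 327.1 Ω.
V_out = 34.0 × 327.1 / (978 + 327.1) = 34.0 × 327.1/1305 = 8.52 V.
(Unloaded it would have been 16.0 V.)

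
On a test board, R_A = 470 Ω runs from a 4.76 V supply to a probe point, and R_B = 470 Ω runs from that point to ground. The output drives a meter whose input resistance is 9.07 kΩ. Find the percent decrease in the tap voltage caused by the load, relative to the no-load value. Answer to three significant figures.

The divider's output (Thévenin) resistance is R_A‖R_B = 235.0 Ω.
Fractional drop under load = R_th/(R_th + R_L) = 235.0 / (235.0 + 9070) = 0.02526.
So the output falls by 2.53 %.

2.53 %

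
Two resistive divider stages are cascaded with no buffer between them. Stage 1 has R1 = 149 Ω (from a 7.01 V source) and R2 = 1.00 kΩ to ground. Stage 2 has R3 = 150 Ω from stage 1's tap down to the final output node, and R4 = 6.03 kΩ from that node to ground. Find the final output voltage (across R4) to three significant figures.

V_out ≈ 5.83 V

Stage 2 presents R3+R4 = 6180 Ω as a load on stage 1's tap.
Stage 1's lower leg becomes R2‖(R3+R4) = 860.7 Ω, so V_mid = 7.01 × 860.7/1010 = 5.976 V.
Stage 2 is itself unloaded: V_out = V_mid × R4/(R3+R4) = 5.976 × 6030/6180 = 5.83 V.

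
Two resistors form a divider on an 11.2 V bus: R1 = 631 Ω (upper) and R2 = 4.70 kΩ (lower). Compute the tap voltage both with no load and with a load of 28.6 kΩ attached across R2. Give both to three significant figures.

Open-circuit: V = 11.2 × 4700/(631 + 4700) = 9.87 V.
With the load, R2 becomes R2‖R_L = 4037 Ω, so V = 11.2 × 4037/4668 = 9.69 V.

Unloaded: 9.87 V; loaded: 9.69 V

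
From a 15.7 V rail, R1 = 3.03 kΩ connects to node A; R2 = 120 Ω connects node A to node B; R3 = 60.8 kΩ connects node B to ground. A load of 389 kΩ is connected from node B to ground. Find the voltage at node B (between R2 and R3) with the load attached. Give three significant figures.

At node B, R3 is in parallel with the load: R3‖R_L = 52580 Ω.
Below node A the resistance is R2 + (R3‖R_L) = 52700 Ω, so V_A = 15.7 × 52700/55730 = 14.85 V.
Then V_B = V_A × (R3‖R_L)/(R2 + R3‖R_L) = 14.85 × 52580/52700 = 14.8 V.

V ≈ 14.8 V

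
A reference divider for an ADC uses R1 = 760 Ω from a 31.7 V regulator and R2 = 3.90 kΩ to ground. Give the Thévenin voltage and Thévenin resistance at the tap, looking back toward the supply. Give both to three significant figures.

V_th is the open-circuit tap voltage: 31.7 × 3900/(760 + 3900) = 26.5 V.
With the supply zeroed, R1 and R2 appear in parallel from the tap: R_th = R1‖R2 = (760 × 3900)/4660 = 636 Ω.

V_th = 26.5 V, R_th = 636 Ω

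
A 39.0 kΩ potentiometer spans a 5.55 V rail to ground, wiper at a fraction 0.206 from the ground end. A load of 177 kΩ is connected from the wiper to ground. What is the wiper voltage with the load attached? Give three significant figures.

V ≈ 1.10 V

The wiper splits the pot into (1−α)R = 30.97 kΩ above and αR = 8.034 kΩ below.
Lower section ‖ load = 7.685 kΩ.
V_wiper = 5.55 × 7.685/(30.97 + 7.685) = 1.10 V.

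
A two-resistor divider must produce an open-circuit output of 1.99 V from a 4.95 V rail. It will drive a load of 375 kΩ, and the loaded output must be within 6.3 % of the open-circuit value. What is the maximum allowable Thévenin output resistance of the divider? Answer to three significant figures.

Loading drop = R_th/(R_th + R_L) ≤ 0.0630, so R_th ≤ R_L · ε/(1−ε) = 375 kΩ × 0.0630/0.9370 = 25.2 kΩ.

R_th ≤ 25.2 kΩ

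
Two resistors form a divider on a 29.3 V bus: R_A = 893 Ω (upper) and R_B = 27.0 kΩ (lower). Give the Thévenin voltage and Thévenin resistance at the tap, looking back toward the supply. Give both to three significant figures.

V_th = 28.4 V, R_th = 864 Ω

V_th is the open-circuit tap voltage: 29.3 × 27000/(893 + 27000) = 28.4 V.
With the supply zeroed, R_A and R_B appear in parallel from the tap: R_th = R_A‖R_B = (893 × 27000)/27890 = 864 Ω.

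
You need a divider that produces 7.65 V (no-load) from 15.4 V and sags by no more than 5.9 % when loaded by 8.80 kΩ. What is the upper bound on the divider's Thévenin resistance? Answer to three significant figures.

R_th ≤ 552 Ω

Loading drop = R_th/(R_th + R_L) ≤ 0.0590, so R_th ≤ R_L · ε/(1−ε) = 8.80 kΩ × 0.0590/0.9410 = 552 Ω.
(Any R1, R2 with R2/(R1+R2) = 0.497 and R1‖R2 ≤ 552 Ω will meet the spec.)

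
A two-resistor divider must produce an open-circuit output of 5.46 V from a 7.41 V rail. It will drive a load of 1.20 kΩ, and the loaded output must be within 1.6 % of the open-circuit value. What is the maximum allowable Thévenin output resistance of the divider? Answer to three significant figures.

R_th ≤ 19.5 Ω

Loading drop = R_th/(R_th + R_L) ≤ 0.0160, so R_th ≤ R_L · ε/(1−ε) = 1.20 kΩ × 0.0160/0.9840 = 19.5 Ω.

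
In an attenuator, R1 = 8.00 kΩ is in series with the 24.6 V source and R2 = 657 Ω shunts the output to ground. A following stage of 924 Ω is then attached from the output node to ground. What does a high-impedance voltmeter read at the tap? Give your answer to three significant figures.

The load sits in parallel with R2: R2‖R_L = (657 × 924) / (657 + 924) = 384.0 Ω.
V_out = 24.6 × 384.0 / (8000 + 384.0) = 24.6 × 384.0/8384 = 1.13 V.

V_out ≈ 1.13 V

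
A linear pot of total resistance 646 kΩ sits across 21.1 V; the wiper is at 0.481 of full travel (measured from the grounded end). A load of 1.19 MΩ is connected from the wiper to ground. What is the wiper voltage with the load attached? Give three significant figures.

The wiper splits the pot into (1−α)R = 335.3 kΩ above and αR = 310.7 kΩ below.
Lower section ‖ load = 246.4 kΩ.
V_wiper = 21.1 × 246.4/(335.3 + 246.4) = 8.94 V.

V ≈ 8.94 V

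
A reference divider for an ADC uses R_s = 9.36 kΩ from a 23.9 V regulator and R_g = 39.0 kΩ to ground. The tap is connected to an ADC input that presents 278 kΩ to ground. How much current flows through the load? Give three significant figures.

R_g‖R_L = 34.20 kΩ; V_out = 23.9 × 34.20/43.56 = 18.76 V.
I_L = V_out / R_L = 18.76 / 278 kΩ = 0.0675 mA.

I_L ≈ 0.0675 mA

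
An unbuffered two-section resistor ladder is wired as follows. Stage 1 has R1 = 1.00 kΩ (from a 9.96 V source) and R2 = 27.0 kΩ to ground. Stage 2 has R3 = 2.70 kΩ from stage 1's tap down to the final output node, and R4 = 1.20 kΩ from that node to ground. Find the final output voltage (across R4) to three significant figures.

V_out ≈ 2.37 V

Stage 2 presents R3+R4 = 3.900 kΩ as a load on stage 1's tap.
Stage 1's lower leg becomes R2‖(R3+R4) = 3.408 kΩ, so V_mid = 9.96 × 3.408/4.408 = 7.700 V.
Stage 2 is itself unloaded: V_out = V_mid × R4/(R3+R4) = 7.700 × 1.20/3.900 = 2.37 V.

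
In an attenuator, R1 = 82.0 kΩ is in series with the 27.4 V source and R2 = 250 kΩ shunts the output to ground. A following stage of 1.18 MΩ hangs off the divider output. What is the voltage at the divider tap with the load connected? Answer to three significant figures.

V_out ≈ 19.6 V

The load sits in parallel with R2: R2‖R_L = (250 × 1180) / (250 + 1180) = 206.3 kΩ.
V_out = 27.4 × 206.3 / (82.0 + 206.3) = 27.4 × 206.3/288.3 = 19.6 V.
(Unloaded it would have been 20.6 V.)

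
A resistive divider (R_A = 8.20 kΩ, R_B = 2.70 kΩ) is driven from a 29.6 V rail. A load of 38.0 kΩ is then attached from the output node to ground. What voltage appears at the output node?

The load sits in parallel with R_B: R_B‖R_L = (2.70 × 38.0) / (2.70 + 38.0) = 2.521 kΩ.
V_out = 29.6 × 2.521 / (8.20 + 2.521) = 29.6 × 2.521/10.72 = 6.96 V.

V_out ≈ 6.96 V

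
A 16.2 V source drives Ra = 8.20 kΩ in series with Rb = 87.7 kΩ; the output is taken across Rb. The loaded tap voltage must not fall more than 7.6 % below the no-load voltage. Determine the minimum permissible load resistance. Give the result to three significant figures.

Output resistance R_th = Ra‖Rb = (8.20 × 87.7)/95.90 = 7.499 kΩ.
The fractional drop is R_th/(R_th + R_L); requiring this ≤ 0.0760 gives R_L ≥ R_th(1/0.0760 − 1) = 7.499 × 12.16 = 91.2 kΩ.

R_L(min) ≈ 91.2 kΩ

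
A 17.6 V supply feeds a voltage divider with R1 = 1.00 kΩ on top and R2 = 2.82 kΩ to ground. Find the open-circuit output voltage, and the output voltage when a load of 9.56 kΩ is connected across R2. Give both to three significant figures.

Unloaded: 13.0 V; loaded: 12.1 V

Open-circuit: V = 17.6 × 2.82/(1.00 + 2.82) = 13.0 V.
With the load, R2 becomes R2‖R_L = 2.178 kΩ, so V = 17.6 × 2.178/3.178 = 12.1 V.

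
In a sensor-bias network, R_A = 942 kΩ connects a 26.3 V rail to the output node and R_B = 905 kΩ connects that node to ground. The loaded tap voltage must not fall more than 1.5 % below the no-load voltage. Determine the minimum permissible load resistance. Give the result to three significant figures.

Output resistance R_th = R_A‖R_B = (942 × 905)/1847 = 461.6 kΩ.
The fractional drop is R_th/(R_th + R_L); requiring this ≤ 0.0150 gives R_L ≥ R_th(1/0.0150 − 1) = 461.6 × 65.67 = 30.3 MΩ.

R_L(min) ≈ 30.3 MΩ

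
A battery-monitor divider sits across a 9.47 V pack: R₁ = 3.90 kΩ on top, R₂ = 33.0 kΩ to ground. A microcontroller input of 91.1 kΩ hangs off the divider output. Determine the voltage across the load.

V_out ≈ 8.16 V

The load sits in parallel with R₂: R₂‖R_L = (33.0 × 91.1) / (33.0 + 91.1) = 24.22 kΩ.
V_out = 9.47 × 24.22 / (3.90 + 24.22) = 9.47 × 24.22/28.12 = 8.16 V.
(Unloaded it would have been 8.47 V.)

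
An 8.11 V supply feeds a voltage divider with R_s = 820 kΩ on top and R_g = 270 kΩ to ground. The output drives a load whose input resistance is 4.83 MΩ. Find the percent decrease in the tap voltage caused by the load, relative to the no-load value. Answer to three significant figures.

4.04 %

The divider's output (Thévenin) resistance is R_s‖R_g = 203.1 kΩ.
Fractional drop under load = R_th/(R_th + R_L) = 203.1 / (203.1 + 4830) = 0.04036.
So the output falls by 4.04 %.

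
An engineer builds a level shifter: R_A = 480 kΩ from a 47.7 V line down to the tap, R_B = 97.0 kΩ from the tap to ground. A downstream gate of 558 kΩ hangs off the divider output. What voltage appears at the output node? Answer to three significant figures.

V_out ≈ 7.01 V

The load sits in parallel with R_B: R_B‖R_L = (97.0 × 558) / (97.0 + 558) = 82.64 kΩ.
V_out = 47.7 × 82.64 / (480 + 82.64) = 47.7 × 82.64/562.6 = 7.01 V.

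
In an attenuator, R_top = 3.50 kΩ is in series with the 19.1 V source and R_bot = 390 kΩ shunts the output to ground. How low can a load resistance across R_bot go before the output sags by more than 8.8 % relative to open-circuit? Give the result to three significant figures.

Output resistance R_th = R_top‖R_bot = (3.50 × 390)/393.5 = 3.469 kΩ.
The fractional drop is R_th/(R_th + R_L); requiring this ≤ 0.0880 gives R_L ≥ R_th(1/0.0880 − 1) = 3.469 × 10.36 = 36.0 kΩ.

R_L(min) ≈ 36.0 kΩ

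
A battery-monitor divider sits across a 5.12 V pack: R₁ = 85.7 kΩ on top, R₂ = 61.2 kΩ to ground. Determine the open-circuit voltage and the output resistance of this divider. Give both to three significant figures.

V_th = 2.13 V, R_th = 35.7 kΩ

V_th is the open-circuit tap voltage: 5.12 × 61.2/(85.7 + 61.2) = 2.13 V.
With the supply zeroed, R₁ and R₂ appear in parallel from the tap: R_th = R₁‖R₂ = (85.7 × 61.2)/146.9 = 35.7 kΩ.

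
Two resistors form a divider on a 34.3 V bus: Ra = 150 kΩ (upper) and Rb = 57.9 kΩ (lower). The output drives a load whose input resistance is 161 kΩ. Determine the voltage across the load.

The load sits in parallel with Rb: Rb‖R_L = (57.9 × 161) / (57.9 + 161) = 42.59 kΩ.
V_out = 34.3 × 42.59 / (150 + 42.59) = 34.3 × 42.59/192.6 = 7.58 V.

V_out ≈ 7.58 V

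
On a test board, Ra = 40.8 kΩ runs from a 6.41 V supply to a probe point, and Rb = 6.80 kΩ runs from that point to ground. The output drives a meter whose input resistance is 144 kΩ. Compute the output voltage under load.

The load sits in parallel with Rb: Rb‖R_L = (6.80 × 144) / (6.80 + 144) = 6.493 kΩ.
V_out = 6.41 × 6.493 / (40.8 + 6.493) = 6.41 × 6.493/47.29 = 0.880 V.

V_out ≈ 0.880 V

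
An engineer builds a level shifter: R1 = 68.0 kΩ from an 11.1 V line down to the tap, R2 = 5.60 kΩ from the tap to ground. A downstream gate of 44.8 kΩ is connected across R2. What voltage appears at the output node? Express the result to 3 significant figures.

The load sits in parallel with R2: R2‖R_L = (5.60 × 44.8) / (5.60 + 44.8) = 4.978 kΩ.
V_out = 11.1 × 4.978 / (68.0 + 4.978) = 11.1 × 4.978/72.98 = 0.757 V.
(Unloaded it would have been 0.845 V.)

V_out ≈ 0.757 V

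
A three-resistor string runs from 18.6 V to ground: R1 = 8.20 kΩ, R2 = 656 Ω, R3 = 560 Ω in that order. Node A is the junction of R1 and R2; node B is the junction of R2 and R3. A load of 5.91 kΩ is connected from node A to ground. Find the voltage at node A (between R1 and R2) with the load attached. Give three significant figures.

V ≈ 2.04 V

Below node A the series string R2+R3 = 1216 Ω sits in parallel with the 5910 Ω load: 1008 Ω.
V_A = 18.6 × 1008/(8200 + 1008) = 2.04 V.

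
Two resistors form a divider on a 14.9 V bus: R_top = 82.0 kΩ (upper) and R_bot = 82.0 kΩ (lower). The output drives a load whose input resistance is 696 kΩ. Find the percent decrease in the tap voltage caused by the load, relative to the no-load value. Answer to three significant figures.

5.56 %

The divider's output (Thévenin) resistance is R_top‖R_bot = 41.00 kΩ.
Fractional drop under load = R_th/(R_th + R_L) = 41.00 / (41.00 + 696) = 0.05563.
So the output falls by 5.56 %.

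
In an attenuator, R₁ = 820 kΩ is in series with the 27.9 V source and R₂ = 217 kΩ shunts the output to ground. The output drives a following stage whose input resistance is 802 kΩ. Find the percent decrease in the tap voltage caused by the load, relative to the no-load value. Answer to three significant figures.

Unloaded V = 27.9 × 217/1037 = 5.838 V.
Loaded: R₂‖R_L = 170.8 kΩ, giving V = 27.9 × 170.8/990.8 = 4.809 V.
Drop = (5.838 − 4.809) / 5.838 = 17.6 %.

17.6 %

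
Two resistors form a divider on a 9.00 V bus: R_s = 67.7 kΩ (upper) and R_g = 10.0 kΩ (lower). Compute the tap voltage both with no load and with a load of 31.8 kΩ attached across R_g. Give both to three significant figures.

Unloaded: 1.16 V; loaded: 0.909 V

Open-circuit: V = 9.00 × 10.0/(67.7 + 10.0) = 1.16 V.
With the load, R_g becomes R_g‖R_L = 7.608 kΩ, so V = 9.00 × 7.608/75.31 = 0.909 V.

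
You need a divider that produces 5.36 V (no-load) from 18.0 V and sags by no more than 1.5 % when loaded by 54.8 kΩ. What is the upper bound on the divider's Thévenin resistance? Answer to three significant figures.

R_th ≤ 835 Ω

Loading drop = R_th/(R_th + R_L) ≤ 0.0150, so R_th ≤ R_L · ε/(1−ε) = 54.8 kΩ × 0.0150/0.9850 = 835 Ω.
(Any R1, R2 with R2/(R1+R2) = 0.298 and R1‖R2 ≤ 835 Ω will meet the spec.)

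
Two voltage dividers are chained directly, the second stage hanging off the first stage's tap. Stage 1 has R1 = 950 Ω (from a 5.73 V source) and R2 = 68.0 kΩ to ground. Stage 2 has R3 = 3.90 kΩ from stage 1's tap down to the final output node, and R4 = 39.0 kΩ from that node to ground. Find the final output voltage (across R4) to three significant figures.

Stage 2 presents R3+R4 = 42900 Ω as a load on stage 1's tap.
Stage 1's lower leg becomes R2‖(R3+R4) = 26300 Ω, so V_mid = 5.73 × 26300/27250 = 5.530 V.
Stage 2 is itself unloaded: V_out = V_mid × R4/(R3+R4) = 5.530 × 39000/42900 = 5.03 V.

V_out ≈ 5.03 V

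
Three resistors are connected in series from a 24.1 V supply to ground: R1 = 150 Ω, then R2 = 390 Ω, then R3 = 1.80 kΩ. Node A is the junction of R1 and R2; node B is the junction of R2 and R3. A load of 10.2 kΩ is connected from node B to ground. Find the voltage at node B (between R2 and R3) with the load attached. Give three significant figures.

V ≈ 17.8 V

At node B, R3 is in parallel with the load: R3‖R_L = 1530 Ω.
Below node A the resistance is R2 + (R3‖R_L) = 1920 Ω, so V_A = 24.1 × 1920/2070 = 22.35 V.
Then V_B = V_A × (R3‖R_L)/(R2 + R3‖R_L) = 22.35 × 1530/1920 = 17.8 V.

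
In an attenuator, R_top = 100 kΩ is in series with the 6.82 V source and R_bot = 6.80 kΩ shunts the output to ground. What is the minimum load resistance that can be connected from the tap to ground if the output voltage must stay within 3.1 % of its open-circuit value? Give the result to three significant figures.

Output resistance R_th = R_top‖R_bot = (100 × 6.80)/106.8 = 6.367 kΩ.
The fractional drop is R_th/(R_th + R_L); requiring this ≤ 0.0310 gives R_L ≥ R_th(1/0.0310 − 1) = 6.367 × 31.26 = 199 kΩ.

R_L(min) ≈ 199 kΩ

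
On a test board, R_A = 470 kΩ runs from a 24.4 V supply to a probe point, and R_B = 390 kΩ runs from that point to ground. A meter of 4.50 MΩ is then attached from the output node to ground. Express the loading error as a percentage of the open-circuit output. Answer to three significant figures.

4.52 %

The divider's output (Thévenin) resistance is R_A‖R_B = 213.1 kΩ.
Fractional drop under load = R_th/(R_th + R_L) = 213.1 / (213.1 + 4500) = 0.04522.
So the output falls by 4.52 %.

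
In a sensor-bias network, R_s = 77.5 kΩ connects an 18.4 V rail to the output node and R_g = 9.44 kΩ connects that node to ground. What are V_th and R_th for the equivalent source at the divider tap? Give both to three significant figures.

V_th = 2.00 V, R_th = 8.41 kΩ

V_th is the open-circuit tap voltage: 18.4 × 9.44/(77.5 + 9.44) = 2.00 V.
With the supply zeroed, R_s and R_g appear in parallel from the tap: R_th = R_s‖R_g = (77.5 × 9.44)/86.94 = 8.41 kΩ.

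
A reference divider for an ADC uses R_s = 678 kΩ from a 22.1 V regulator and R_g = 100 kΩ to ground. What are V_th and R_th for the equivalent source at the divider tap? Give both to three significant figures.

V_th = 2.84 V, R_th = 87.1 kΩ

V_th is the open-circuit tap voltage: 22.1 × 100/(678 + 100) = 2.84 V.
With the supply zeroed, R_s and R_g appear in parallel from the tap: R_th = R_s‖R_g = (678 × 100)/778.0 = 87.1 kΩ.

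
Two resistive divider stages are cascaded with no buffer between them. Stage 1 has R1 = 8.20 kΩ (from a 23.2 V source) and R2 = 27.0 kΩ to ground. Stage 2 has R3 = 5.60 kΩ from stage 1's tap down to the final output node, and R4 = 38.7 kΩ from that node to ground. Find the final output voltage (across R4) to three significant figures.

V_out ≈ 13.6 V

Stage 2 presents R3+R4 = 44.30 kΩ as a load on stage 1's tap.
Stage 1's lower leg becomes R2‖(R3+R4) = 16.78 kΩ, so V_mid = 23.2 × 16.78/24.98 = 15.58 V.
Stage 2 is itself unloaded: V_out = V_mid × R4/(R3+R4) = 15.58 × 38.7/44.30 = 13.6 V.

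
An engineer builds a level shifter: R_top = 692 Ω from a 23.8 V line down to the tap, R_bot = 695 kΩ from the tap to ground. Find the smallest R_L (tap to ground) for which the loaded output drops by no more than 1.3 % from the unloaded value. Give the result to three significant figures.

R_L(min) ≈ 52.5 kΩ

Output resistance R_th = R_top‖R_bot = (692 × 695000)/695700 = 691.3 Ω.
The fractional drop is R_th/(R_th + R_L); requiring this ≤ 0.0130 gives R_L ≥ R_th(1/0.0130 − 1) = 691.3 × 75.92 = 52.5 kΩ.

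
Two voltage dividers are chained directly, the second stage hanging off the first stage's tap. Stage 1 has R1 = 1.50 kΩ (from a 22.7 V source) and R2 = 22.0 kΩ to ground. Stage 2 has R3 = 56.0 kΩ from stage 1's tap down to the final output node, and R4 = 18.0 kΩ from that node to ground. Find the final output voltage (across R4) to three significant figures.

Stage 2 presents R3+R4 = 74.00 kΩ as a load on stage 1's tap.
Stage 1's lower leg becomes R2‖(R3+R4) = 16.96 kΩ, so V_mid = 22.7 × 16.96/18.46 = 20.86 V.
Stage 2 is itself unloaded: V_out = V_mid × R4/(R3+R4) = 20.86 × 18.0/74.00 = 5.07 V.

V_out ≈ 5.07 V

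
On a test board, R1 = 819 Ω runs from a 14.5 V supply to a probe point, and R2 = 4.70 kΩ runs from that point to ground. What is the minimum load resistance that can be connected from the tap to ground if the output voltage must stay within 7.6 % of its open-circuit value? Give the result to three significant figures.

Output resistance R_th = R1‖R2 = (819 × 4700)/5519 = 697.5 Ω.
The fractional drop is R_th/(R_th + R_L); requiring this ≤ 0.0760 gives R_L ≥ R_th(1/0.0760 − 1) = 697.5 × 12.16 = 8.48 kΩ.

R_L(min) ≈ 8.48 kΩ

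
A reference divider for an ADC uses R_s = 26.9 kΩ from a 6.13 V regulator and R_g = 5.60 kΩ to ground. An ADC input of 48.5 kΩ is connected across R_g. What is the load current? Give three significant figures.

I_L ≈ 0.0199 mA

R_g‖R_L = 5.020 kΩ; V_out = 6.13 × 5.020/31.92 = 0.9641 V.
I_L = V_out / R_L = 0.9641 / 48.5 kΩ = 0.0199 mA.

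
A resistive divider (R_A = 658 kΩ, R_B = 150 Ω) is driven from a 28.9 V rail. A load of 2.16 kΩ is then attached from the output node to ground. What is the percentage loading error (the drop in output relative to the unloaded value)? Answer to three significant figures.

The divider's output (Thévenin) resistance is R_A‖R_B = 150.0 Ω.
Fractional drop under load = R_th/(R_th + R_L) = 150.0 / (150.0 + 2160) = 0.06492.
So the output falls by 6.49 %.

6.49 %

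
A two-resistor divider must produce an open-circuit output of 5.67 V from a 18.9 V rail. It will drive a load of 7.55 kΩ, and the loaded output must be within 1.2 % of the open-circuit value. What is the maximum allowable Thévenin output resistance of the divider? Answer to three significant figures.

R_th ≤ 91.7 Ω

Loading drop = R_th/(R_th + R_L) ≤ 0.0120, so R_th ≤ R_L · ε/(1−ε) = 7.55 kΩ × 0.0120/0.9880 = 91.7 Ω.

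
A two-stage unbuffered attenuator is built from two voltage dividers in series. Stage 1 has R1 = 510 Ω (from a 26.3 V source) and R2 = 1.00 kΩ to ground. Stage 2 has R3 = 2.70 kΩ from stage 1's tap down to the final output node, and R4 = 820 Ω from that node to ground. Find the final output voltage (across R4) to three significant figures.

Stage 2 presents R3+R4 = 3520 Ω as a load on stage 1's tap.
Stage 1's lower leg becomes R2‖(R3+R4) = 778.8 Ω, so V_mid = 26.3 × 778.8/1289 = 15.89 V.
Stage 2 is itself unloaded: V_out = V_mid × R4/(R3+R4) = 15.89 × 820/3520 = 3.70 V.

V_out ≈ 3.70 V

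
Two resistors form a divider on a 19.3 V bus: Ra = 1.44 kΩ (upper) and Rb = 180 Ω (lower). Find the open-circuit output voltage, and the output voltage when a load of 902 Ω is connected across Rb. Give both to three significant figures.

Open-circuit: V = 19.3 × 180/(1440 + 180) = 2.14 V.
With the load, Rb becomes Rb‖R_L = 150.1 Ω, so V = 19.3 × 150.1/1590 = 1.82 V.

Unloaded: 2.14 V; loaded: 1.82 V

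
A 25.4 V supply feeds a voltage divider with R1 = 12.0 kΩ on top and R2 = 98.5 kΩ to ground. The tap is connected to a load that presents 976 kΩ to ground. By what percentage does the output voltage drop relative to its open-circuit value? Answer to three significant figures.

1.08 %

The divider's output (Thévenin) resistance is R1‖R2 = 10.70 kΩ.
Fractional drop under load = R_th/(R_th + R_L) = 10.70 / (10.70 + 976) = 0.01084.
So the output falls by 1.08 %.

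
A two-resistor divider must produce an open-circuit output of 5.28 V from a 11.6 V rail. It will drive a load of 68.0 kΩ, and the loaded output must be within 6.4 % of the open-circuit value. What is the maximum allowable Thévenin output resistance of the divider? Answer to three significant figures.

Loading drop = R_th/(R_th + R_L) ≤ 0.0640, so R_th ≤ R_L · ε/(1−ε) = 68.0 kΩ × 0.0640/0.9360 = 4.65 kΩ.
(Any R1, R2 with R2/(R1+R2) = 0.455 and R1‖R2 ≤ 4.65 kΩ will meet the spec.)

R_th ≤ 4.65 kΩ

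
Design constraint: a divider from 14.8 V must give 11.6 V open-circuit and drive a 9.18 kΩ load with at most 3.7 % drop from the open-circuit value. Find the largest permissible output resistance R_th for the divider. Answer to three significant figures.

Loading drop = R_th/(R_th + R_L) ≤ 0.0370, so R_th ≤ R_L · ε/(1−ε) = 9.18 kΩ × 0.0370/0.9630 = 353 Ω.

R_th ≤ 353 Ω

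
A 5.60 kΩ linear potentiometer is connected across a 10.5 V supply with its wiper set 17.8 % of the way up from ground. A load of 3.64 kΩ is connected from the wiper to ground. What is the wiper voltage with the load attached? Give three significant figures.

V ≈ 1.53 V

The wiper splits the pot into (1−α)R = 4603 Ω above and αR = 996.8 Ω below.
Lower section ‖ load = 782.5 Ω.
V_wiper = 10.5 × 782.5/(4603 + 782.5) = 1.53 V.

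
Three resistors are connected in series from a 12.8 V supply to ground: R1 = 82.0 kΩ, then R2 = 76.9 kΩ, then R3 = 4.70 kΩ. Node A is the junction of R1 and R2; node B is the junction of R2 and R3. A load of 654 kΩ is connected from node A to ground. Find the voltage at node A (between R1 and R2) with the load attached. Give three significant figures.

V ≈ 6.01 V

Below node A the series string R2+R3 = 81.60 kΩ sits in parallel with the 654 kΩ load: 72.55 kΩ.
V_A = 12.8 × 72.55/(82.0 + 72.55) = 6.01 V.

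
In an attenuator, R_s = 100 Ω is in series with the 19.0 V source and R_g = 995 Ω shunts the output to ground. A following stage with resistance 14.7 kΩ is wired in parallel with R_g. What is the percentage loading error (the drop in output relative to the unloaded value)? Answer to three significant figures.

0.614 %

The divider's output (Thévenin) resistance is R_s‖R_g = 90.87 Ω.
Fractional drop under load = R_th/(R_th + R_L) = 90.87 / (90.87 + 14700) = 0.006143.
So the output falls by 0.614 %.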